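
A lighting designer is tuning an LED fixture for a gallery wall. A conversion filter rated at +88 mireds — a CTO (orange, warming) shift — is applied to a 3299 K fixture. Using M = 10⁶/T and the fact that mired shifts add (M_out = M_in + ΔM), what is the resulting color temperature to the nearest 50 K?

2550 K

M_in = 10⁶/3299 = 303.12 mireds.
M_out = 303.12 + (+88) = 391.12 mireds.
T_out = 10⁶/391.12 = 2556.7 K → 2550 K.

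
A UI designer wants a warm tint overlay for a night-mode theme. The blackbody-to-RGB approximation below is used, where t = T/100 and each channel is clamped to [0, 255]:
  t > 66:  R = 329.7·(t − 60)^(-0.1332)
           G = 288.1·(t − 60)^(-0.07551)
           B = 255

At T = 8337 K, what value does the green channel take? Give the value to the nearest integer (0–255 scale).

227

t = 8337/100 = 83.37; the t > 66 branch applies.
G = 288.1·(83.37 − 60)^(-0.07551) = 288.1·23.37^(-0.07551) = 288.1·0.78823 = 227.089.
Rounded: 227.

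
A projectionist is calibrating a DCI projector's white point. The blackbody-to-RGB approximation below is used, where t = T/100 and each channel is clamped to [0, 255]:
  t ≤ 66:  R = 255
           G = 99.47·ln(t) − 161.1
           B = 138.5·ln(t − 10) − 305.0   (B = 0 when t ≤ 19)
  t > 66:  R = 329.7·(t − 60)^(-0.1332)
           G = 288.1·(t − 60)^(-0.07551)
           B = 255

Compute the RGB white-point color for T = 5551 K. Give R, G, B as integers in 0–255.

t = 5551/100 = 55.51; the t ≤ 66 branch applies.
R = 255 by definition for t ≤ 66.
G = 99.47·ln 55.51 − 161.1 = 99.47·4.0166 − 161.1 = 238.428.
B = 138.5·ln(55.51 − 10) − 305.0 = 138.5·ln 45.51 − 305.0 = 138.5·3.8179 − 305.0 = 223.784.
Rounded: (255, 238, 224).

R=255, G=238, B=224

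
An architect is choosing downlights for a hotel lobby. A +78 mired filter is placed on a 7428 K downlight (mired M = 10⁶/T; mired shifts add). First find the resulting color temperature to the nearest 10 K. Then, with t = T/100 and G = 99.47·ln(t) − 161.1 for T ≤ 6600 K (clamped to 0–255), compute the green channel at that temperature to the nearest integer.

222

M_in = 10⁶/7428 = 134.63; M_out = 134.63 + (+78) = 212.63.
T_out = 10⁶/212.63 = 4703.1 K → 4700 K; t = 47.
G = 99.47·ln 47 − 161.1 = 99.47·3.8501 − 161.1 = 221.874.
Rounded: 222.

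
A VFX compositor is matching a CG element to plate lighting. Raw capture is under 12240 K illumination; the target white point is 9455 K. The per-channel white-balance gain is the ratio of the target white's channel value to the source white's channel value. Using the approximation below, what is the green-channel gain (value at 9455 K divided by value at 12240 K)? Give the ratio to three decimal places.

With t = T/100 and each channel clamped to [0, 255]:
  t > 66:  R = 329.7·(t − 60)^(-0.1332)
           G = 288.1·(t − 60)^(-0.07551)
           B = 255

1.046

At 12240 K (t = 122.4):
  G = 288.1·(122.4 − 60)^(-0.07551) = 288.1·62.4^(-0.07551) = 288.1·0.73189 = 210.857.
At 9455 K (t = 94.55):
  G = 288.1·(94.55 − 60)^(-0.07551) = 288.1·34.55^(-0.07551) = 288.1·0.76530 = 220.483.
Gain = 220.483 / 210.857 = 1.0456 → 1.046.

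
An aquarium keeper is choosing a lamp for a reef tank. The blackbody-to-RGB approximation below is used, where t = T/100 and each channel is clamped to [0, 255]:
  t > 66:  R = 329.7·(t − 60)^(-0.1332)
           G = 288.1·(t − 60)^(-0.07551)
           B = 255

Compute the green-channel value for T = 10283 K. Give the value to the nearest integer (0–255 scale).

217

t = 10283/100 = 102.83; the t > 66 branch applies.
G = 288.1·(102.83 − 60)^(-0.07551) = 288.1·42.83^(-0.07551) = 288.1·0.75299 = 216.935.
Rounded: 217.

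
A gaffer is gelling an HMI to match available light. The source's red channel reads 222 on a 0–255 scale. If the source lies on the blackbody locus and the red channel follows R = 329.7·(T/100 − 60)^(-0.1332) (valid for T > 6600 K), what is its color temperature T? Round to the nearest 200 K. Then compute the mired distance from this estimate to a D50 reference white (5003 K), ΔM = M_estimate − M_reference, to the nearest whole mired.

(t − 60)^(-0.1332) = 222/329.7 = 0.67334.
t − 60 = 0.67334^(1/-0.1332) = 0.67334^(-7.508) = 19.478, so t = 79.478.
T = 100·t = 7948 K → 8000 K to the nearest 200 K.
M_estimate = 10⁶/8000 = 125.00; M_reference = 10⁶/5003 = 199.88.
ΔM = 125.00 − 199.88 = -74.88 → -75 mireds.

-75 mireds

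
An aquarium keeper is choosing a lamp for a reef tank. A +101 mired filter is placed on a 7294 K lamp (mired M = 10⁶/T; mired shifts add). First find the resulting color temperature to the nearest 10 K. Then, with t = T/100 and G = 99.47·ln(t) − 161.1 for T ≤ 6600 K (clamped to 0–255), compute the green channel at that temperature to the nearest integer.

M_in = 10⁶/7294 = 137.10; M_out = 137.10 + (+101) = 238.10.
T_out = 10⁶/238.10 = 4199.9 K → 4200 K; t = 42.
G = 99.47·ln 42 − 161.1 = 99.47·3.7377 − 161.1 = 210.686.
Rounded: 211.

211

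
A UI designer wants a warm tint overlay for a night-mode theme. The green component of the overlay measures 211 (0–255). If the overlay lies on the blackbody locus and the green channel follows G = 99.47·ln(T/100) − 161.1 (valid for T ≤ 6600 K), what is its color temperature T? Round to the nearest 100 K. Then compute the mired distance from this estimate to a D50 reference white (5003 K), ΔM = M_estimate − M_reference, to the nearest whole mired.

+38 mireds

ln t = (211 + 161.1) / 99.47 = 3.7408.
t = e^3.7408 = 42.133.
T = 100·t = 4213 K → 4200 K to the nearest 100 K.
M_estimate = 10⁶/4200 = 238.10; M_reference = 10⁶/5003 = 199.88.
ΔM = 238.10 − 199.88 = 38.22 → +38 mireds.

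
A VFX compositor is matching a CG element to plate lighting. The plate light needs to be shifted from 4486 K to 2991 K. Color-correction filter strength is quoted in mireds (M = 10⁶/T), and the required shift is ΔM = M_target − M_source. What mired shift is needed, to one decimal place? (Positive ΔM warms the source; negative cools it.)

+111.4 mireds

M_source = 10⁶/4486 = 222.916; M_target = 10⁶/2991 = 334.336.
ΔM = 334.336 − 222.916 = 111.421 → +111.4 mireds, a warming shift.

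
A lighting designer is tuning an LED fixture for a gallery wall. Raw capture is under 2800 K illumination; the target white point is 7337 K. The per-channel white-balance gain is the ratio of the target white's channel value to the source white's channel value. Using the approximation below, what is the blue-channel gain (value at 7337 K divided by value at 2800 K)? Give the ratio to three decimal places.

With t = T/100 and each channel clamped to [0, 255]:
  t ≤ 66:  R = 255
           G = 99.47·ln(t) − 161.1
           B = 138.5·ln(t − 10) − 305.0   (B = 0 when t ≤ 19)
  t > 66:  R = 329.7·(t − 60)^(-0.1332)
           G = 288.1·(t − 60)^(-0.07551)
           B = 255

At 2800 K (t = 28):
  B = 138.5·ln(28 − 10) − 305.0 = 138.5·ln 18 − 305.0 = 138.5·2.8904 − 305.0 = 95.316.
At 7337 K (t = 73.37):
  B = 255 by definition for t > 66.
Gain = 255.000 / 95.316 = 2.6753 → 2.675.

2.675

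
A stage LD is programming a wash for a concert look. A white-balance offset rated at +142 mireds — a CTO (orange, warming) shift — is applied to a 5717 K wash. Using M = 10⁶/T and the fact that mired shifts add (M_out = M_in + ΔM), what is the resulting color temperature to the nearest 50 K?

M_in = 10⁶/5717 = 174.92 mireds.
M_out = 174.92 + (+142) = 316.92 mireds.
T_out = 10⁶/316.92 = 3155.4 K → 3150 K.

3150 K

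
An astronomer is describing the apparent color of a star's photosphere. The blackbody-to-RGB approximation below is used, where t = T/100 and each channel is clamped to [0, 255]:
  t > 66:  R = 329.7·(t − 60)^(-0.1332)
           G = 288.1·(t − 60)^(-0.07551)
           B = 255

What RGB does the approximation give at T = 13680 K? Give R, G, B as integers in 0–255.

R=185, G=208, B=255

t = 13680/100 = 136.8; the t > 66 branch applies.
R = 329.7·(136.8 − 60)^(-0.1332) = 329.7·76.8^(-0.1332) = 329.7·0.56088 = 184.922.
G = 288.1·(136.8 − 60)^(-0.07551) = 288.1·76.8^(-0.07551) = 288.1·0.72050 = 207.577.
B = 255 by definition for t > 66.
Rounded: (185, 208, 255).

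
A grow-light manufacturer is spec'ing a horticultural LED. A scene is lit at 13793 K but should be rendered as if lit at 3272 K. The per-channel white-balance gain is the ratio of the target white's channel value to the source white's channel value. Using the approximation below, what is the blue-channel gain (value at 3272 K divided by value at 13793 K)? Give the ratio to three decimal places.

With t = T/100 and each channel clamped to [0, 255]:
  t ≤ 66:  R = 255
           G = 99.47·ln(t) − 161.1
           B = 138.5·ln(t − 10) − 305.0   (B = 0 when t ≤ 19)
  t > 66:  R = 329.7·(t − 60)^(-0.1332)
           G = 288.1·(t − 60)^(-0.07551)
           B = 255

At 13793 K (t = 137.93):
  B = 255 by definition for t > 66.
At 3272 K (t = 32.72):
  B = 138.5·ln(32.72 − 10) − 305.0 = 138.5·ln 22.72 − 305.0 = 138.5·3.1232 − 305.0 = 127.570.
Gain = 127.570 / 255.000 = 0.5003 → 0.500.

0.500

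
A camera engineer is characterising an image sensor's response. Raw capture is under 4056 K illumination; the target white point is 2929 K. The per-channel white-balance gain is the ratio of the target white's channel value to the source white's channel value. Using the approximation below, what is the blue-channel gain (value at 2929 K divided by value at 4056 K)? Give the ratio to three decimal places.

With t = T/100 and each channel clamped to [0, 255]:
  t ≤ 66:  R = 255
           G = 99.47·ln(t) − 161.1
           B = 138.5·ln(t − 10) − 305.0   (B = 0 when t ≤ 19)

At 4056 K (t = 40.56):
  B = 138.5·ln(40.56 − 10) − 305.0 = 138.5·ln 30.56 − 305.0 = 138.5·3.4197 − 305.0 = 168.627.
At 2929 K (t = 29.29):
  B = 138.5·ln(29.29 − 10) − 305.0 = 138.5·ln 19.29 − 305.0 = 138.5·2.9596 − 305.0 = 104.903.
Gain = 104.903 / 168.627 = 0.6221 → 0.622.

0.622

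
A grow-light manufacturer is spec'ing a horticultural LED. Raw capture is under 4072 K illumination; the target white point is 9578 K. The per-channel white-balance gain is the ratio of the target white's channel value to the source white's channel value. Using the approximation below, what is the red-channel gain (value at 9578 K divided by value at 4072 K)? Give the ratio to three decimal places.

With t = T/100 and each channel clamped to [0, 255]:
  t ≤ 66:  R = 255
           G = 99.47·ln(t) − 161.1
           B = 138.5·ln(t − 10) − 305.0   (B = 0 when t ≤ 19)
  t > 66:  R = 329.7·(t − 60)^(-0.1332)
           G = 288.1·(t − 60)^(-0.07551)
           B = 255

At 4072 K (t = 40.72):
  R = 255 by definition for t ≤ 66.
At 9578 K (t = 95.78):
  R = 329.7·(95.78 − 60)^(-0.1332) = 329.7·35.78^(-0.1332) = 329.7·0.62095 = 204.726.
Gain = 204.726 / 255.000 = 0.8028 → 0.803.

0.803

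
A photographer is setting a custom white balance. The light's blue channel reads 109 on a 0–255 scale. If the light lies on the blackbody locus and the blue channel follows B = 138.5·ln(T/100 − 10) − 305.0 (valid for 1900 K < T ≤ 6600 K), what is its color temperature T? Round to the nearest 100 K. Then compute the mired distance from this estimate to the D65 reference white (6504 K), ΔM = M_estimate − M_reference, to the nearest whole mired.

ln(t − 10) = (109 + 305.0) / 138.5 = 2.9892.
t − 10 = e^2.9892 = 19.869, so t = 29.869.
T = 100·t = 2987 K → 3000 K to the nearest 100 K.
M_estimate = 10⁶/3000 = 333.33; M_reference = 10⁶/6504 = 153.75.
ΔM = 333.33 − 153.75 = 179.58 → +180 mireds.

+180 mireds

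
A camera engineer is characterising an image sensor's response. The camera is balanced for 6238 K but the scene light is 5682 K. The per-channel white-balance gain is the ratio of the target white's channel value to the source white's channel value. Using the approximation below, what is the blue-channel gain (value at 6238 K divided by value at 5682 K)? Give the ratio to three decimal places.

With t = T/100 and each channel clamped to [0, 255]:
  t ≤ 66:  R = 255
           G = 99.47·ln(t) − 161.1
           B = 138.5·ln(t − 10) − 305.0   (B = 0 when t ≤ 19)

At 5682 K (t = 56.82):
  B = 138.5·ln(56.82 − 10) − 305.0 = 138.5·ln 46.82 − 305.0 = 138.5·3.8463 − 305.0 = 227.714.
At 6238 K (t = 62.38):
  B = 138.5·ln(62.38 − 10) − 305.0 = 138.5·ln 52.38 − 305.0 = 138.5·3.9585 − 305.0 = 243.256.
Gain = 243.256 / 227.714 = 1.0683 → 1.068.

1.068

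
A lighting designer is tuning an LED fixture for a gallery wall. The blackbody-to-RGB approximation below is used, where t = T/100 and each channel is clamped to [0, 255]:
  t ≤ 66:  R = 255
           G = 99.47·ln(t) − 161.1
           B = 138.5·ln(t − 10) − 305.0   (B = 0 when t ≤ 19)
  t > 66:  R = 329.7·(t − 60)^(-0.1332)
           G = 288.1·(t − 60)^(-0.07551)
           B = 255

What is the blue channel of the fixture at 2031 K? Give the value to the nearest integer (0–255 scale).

18

t = 2031/100 = 20.31; the t ≤ 66 branch applies.
B = 138.5·ln(20.31 − 10) − 305.0 = 138.5·ln 10.31 − 305.0 = 138.5·2.3331 − 305.0 = 18.136.
Rounded: 18.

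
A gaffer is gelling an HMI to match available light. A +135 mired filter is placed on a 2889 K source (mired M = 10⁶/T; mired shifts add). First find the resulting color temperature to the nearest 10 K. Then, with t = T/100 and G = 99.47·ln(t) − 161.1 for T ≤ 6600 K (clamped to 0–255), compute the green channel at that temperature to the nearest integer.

M_in = 10⁶/2889 = 346.14; M_out = 346.14 + (+135) = 481.14.
T_out = 10⁶/481.14 = 2078.4 K → 2080 K; t = 20.8.
G = 99.47·ln 20.8 − 161.1 = 99.47·3.0350 − 161.1 = 140.787.
Rounded: 141.

141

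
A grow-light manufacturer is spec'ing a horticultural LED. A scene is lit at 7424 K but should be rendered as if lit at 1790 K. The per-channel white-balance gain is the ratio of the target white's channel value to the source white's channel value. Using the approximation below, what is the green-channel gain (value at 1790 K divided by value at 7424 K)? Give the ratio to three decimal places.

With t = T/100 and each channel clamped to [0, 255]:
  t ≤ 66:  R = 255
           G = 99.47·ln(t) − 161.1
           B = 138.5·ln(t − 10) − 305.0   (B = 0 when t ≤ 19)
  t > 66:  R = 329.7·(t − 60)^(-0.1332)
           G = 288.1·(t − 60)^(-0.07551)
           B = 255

0.534

At 7424 K (t = 74.24):
  G = 288.1·(74.24 − 60)^(-0.07551) = 288.1·14.24^(-0.07551) = 288.1·0.81827 = 235.745.
At 1790 K (t = 17.9):
  G = 99.47·ln 17.9 − 161.1 = 99.47·2.8848 − 161.1 = 125.851.
Gain = 125.851 / 235.745 = 0.5338 → 0.534.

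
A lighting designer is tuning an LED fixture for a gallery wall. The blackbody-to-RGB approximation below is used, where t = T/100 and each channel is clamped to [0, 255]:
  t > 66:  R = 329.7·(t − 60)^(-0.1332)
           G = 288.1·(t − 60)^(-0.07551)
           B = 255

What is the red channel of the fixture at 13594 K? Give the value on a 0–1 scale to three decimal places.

0.726

t = 13594/100 = 135.94; the t > 66 branch applies.
R = 329.7·(135.94 − 60)^(-0.1332) = 329.7·75.94^(-0.1332) = 329.7·0.56172 = 185.200.
On a 0–1 scale: 185.200/255 = 0.7263 → 0.726.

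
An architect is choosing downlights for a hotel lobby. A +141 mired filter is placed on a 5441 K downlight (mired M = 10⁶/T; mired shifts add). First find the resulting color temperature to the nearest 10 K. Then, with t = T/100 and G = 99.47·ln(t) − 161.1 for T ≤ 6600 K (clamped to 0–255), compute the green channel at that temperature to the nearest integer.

M_in = 10⁶/5441 = 183.79; M_out = 183.79 + (+141) = 324.79.
T_out = 10⁶/324.79 = 3078.9 K → 3080 K; t = 30.8.
G = 99.47·ln 30.8 − 161.1 = 99.47·3.4275 − 161.1 = 179.835.
Rounded: 180.

180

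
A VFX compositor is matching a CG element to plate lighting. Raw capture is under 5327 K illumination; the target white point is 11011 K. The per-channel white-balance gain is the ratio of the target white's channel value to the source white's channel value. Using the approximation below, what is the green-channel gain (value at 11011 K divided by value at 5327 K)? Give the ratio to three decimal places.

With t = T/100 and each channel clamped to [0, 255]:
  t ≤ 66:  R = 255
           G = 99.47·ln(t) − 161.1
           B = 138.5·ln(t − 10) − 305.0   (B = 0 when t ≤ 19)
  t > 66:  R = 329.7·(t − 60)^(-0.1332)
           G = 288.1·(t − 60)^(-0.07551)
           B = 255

0.915

At 5327 K (t = 53.27):
  G = 99.47·ln 53.27 − 161.1 = 99.47·3.9754 − 161.1 = 234.330.
At 11011 K (t = 110.11):
  G = 288.1·(110.11 − 60)^(-0.07551) = 288.1·50.11^(-0.07551) = 288.1·0.74411 = 214.379.
Gain = 214.379 / 234.330 = 0.9149 → 0.915.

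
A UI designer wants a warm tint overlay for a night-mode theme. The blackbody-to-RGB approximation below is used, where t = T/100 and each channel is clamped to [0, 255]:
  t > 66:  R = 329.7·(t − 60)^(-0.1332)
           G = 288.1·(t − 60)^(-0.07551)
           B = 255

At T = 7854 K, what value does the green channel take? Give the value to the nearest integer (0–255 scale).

231

t = 7854/100 = 78.54; the t > 66 branch applies.
G = 288.1·(78.54 − 60)^(-0.07551) = 288.1·18.54^(-0.07551) = 288.1·0.80213 = 231.094.
Rounded: 231.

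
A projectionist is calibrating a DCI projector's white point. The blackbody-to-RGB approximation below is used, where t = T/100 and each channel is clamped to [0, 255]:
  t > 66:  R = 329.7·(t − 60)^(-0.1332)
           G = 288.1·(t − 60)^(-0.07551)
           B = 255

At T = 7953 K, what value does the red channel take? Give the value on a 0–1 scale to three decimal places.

0.870

t = 7953/100 = 79.53; the t > 66 branch applies.
R = 329.7·(79.53 − 60)^(-0.1332) = 329.7·19.53^(-0.1332) = 329.7·0.67310 = 221.920.
On a 0–1 scale: 221.920/255 = 0.8703 → 0.870.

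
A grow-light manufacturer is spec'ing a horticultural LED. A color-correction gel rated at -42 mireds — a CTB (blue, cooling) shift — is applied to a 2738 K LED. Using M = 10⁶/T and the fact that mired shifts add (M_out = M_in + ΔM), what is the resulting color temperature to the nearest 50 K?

3100 K

M_in = 10⁶/2738 = 365.23 mireds.
M_out = 365.23 + (-42) = 323.23 mireds.
T_out = 10⁶/323.23 = 3093.8 K → 3100 K.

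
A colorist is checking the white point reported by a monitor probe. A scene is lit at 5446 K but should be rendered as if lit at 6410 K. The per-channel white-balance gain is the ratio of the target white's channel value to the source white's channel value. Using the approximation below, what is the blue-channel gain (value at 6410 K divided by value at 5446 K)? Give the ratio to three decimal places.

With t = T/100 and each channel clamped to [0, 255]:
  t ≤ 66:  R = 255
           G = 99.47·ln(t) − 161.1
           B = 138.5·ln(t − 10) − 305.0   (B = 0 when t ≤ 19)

1.123

At 5446 K (t = 54.46):
  B = 138.5·ln(54.46 − 10) − 305.0 = 138.5·ln 44.46 − 305.0 = 138.5·3.7946 − 305.0 = 220.551.
At 6410 K (t = 64.1):
  B = 138.5·ln(64.1 − 10) − 305.0 = 138.5·ln 54.1 − 305.0 = 138.5·3.9908 − 305.0 = 247.731.
Gain = 247.731 / 220.551 = 1.1232 → 1.123.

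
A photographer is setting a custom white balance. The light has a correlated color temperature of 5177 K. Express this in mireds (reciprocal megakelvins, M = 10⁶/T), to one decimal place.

193.2 mireds

M = 10⁶ / 5177 = 193.162 → 193.2 mireds.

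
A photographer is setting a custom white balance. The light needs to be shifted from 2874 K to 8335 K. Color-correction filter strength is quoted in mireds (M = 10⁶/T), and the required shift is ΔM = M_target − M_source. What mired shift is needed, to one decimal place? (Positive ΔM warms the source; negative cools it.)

-228.0 mireds

M_source = 10⁶/2874 = 347.947; M_target = 10⁶/8335 = 119.976.
ΔM = 119.976 − 347.947 = -227.971 → -228.0 mireds, a cooling shift.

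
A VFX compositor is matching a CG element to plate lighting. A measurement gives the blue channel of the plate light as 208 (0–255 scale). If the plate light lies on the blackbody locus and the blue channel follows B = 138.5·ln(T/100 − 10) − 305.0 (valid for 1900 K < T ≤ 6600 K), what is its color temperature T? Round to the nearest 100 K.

5100 K

ln(t − 10) = (208 + 305.0) / 138.5 = 3.7040.
t − 10 = e^3.7040 = 40.608, so t = 50.608.
T = 100·t = 5061 K → 5100 K to the nearest 100 K.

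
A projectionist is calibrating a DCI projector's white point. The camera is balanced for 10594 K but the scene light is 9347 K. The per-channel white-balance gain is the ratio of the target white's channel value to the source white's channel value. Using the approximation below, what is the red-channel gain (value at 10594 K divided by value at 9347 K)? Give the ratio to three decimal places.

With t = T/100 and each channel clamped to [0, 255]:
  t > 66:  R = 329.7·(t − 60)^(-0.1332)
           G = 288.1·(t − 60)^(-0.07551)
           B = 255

At 9347 K (t = 93.47):
  R = 329.7·(93.47 − 60)^(-0.1332) = 329.7·33.47^(-0.1332) = 329.7·0.62649 = 206.555.
At 10594 K (t = 105.94):
  R = 329.7·(105.94 − 60)^(-0.1332) = 329.7·45.94^(-0.1332) = 329.7·0.60061 = 198.023.
Gain = 198.023 / 206.555 = 0.9587 → 0.959.

0.959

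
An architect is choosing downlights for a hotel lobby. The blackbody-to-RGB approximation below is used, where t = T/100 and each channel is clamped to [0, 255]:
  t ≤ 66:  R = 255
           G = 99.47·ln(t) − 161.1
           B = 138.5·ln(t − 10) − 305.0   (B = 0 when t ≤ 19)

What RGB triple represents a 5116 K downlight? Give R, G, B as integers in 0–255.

t = 5116/100 = 51.16; the t ≤ 66 branch applies.
R = 255 by definition for t ≤ 66.
G = 99.47·ln 51.16 − 161.1 = 99.47·3.9350 − 161.1 = 230.310.
B = 138.5·ln(51.16 − 10) − 305.0 = 138.5·ln 41.16 − 305.0 = 138.5·3.7175 − 305.0 = 209.869.
Rounded: (255, 230, 210).

R=255, G=230, B=210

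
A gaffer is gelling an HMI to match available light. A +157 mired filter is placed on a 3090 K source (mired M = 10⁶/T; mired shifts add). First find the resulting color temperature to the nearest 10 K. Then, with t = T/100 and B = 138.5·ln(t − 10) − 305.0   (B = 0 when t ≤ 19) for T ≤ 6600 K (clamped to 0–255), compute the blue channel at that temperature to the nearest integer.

25

M_in = 10⁶/3090 = 323.62; M_out = 323.62 + (+157) = 480.62.
T_out = 10⁶/480.62 = 2080.6 K → 2080 K; t = 20.8.
B = 138.5·ln(20.8 − 10) − 305.0 = 138.5·ln 10.8 − 305.0 = 138.5·2.3795 − 305.0 = 24.567.
Rounded: 25.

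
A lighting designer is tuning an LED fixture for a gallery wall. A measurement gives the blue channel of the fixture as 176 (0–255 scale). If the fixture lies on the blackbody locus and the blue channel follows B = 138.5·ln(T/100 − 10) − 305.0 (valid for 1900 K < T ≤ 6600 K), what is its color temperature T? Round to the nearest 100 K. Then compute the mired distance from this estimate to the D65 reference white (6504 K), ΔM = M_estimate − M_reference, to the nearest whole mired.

ln(t − 10) = (176 + 305.0) / 138.5 = 3.4729.
t − 10 = e^3.4729 = 32.231, so t = 42.231.
T = 100·t = 4223 K → 4200 K to the nearest 100 K.
M_estimate = 10⁶/4200 = 238.10; M_reference = 10⁶/6504 = 153.75.
ΔM = 238.10 − 153.75 = 84.34 → +84 mireds.

+84 mireds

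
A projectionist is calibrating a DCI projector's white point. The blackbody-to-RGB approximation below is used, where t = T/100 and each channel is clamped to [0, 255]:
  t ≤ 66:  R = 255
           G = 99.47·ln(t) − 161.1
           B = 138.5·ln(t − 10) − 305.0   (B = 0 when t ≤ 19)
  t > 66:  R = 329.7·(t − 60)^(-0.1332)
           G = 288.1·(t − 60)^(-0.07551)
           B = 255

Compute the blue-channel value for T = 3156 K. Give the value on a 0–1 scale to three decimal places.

t = 3156/100 = 31.56; the t ≤ 66 branch applies.
B = 138.5·ln(31.56 − 10) − 305.0 = 138.5·ln 21.56 − 305.0 = 138.5·3.0708 − 305.0 = 120.311.
On a 0–1 scale: 120.311/255 = 0.4718 → 0.472.

0.472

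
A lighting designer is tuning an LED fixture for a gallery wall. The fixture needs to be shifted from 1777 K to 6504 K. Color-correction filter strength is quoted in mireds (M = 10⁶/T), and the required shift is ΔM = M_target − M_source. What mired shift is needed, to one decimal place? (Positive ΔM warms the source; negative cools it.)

M_source = 10⁶/1777 = 562.746; M_target = 10⁶/6504 = 153.752.
ΔM = 153.752 − 562.746 = -408.995 → -409.0 mireds, a cooling shift.

-409.0 mireds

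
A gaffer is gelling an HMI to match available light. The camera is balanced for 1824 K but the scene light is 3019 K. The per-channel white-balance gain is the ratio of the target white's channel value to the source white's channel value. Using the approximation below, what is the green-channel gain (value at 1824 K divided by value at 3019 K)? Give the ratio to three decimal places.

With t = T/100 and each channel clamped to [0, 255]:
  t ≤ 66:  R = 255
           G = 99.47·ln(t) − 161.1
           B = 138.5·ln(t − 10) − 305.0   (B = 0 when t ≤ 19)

0.718

At 3019 K (t = 30.19):
  G = 99.47·ln 30.19 − 161.1 = 99.47·3.4075 − 161.1 = 177.845.
At 1824 K (t = 18.24):
  G = 99.47·ln 18.24 − 161.1 = 99.47·2.9036 − 161.1 = 127.723.
Gain = 127.723 / 177.845 = 0.7182 → 0.718.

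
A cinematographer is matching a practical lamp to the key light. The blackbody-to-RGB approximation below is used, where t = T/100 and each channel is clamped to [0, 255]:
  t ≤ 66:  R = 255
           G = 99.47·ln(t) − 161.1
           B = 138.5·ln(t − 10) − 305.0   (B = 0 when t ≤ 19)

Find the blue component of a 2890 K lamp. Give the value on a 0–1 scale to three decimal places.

0.400

t = 2890/100 = 28.9; the t ≤ 66 branch applies.
B = 138.5·ln(28.9 − 10) − 305.0 = 138.5·ln 18.9 − 305.0 = 138.5·2.9392 − 305.0 = 102.074.
On a 0–1 scale: 102.074/255 = 0.4003 → 0.400.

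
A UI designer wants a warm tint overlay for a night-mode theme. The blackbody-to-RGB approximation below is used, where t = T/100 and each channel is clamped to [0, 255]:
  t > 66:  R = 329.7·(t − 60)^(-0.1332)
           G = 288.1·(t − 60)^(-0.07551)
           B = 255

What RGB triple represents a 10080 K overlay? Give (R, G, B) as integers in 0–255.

t = 10080/100 = 100.8; the t > 66 branch applies.
R = 329.7·(100.8 − 60)^(-0.1332) = 329.7·40.8^(-0.1332) = 329.7·0.61018 = 201.177.
G = 288.1·(100.8 − 60)^(-0.07551) = 288.1·40.8^(-0.07551) = 288.1·0.75575 = 217.732.
B = 255 by definition for t > 66.
Rounded: (201, 218, 255).

(201, 218, 255)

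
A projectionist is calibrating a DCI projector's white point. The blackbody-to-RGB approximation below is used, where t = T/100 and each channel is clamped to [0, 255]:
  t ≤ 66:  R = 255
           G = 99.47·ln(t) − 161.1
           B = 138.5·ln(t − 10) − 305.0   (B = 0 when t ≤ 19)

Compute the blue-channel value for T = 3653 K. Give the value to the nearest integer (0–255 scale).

149

t = 3653/100 = 36.53; the t ≤ 66 branch applies.
B = 138.5·ln(36.53 − 10) − 305.0 = 138.5·ln 26.53 − 305.0 = 138.5·3.2783 − 305.0 = 149.041.
Rounded: 149.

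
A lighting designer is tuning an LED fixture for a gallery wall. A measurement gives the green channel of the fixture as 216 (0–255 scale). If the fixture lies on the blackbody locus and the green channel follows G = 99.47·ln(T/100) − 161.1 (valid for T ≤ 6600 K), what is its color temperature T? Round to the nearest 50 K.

4450 K

ln t = (216 + 161.1) / 99.47 = 3.7911.
t = e^3.7911 = 44.305.
T = 100·t = 4430 K → 4450 K to the nearest 50 K.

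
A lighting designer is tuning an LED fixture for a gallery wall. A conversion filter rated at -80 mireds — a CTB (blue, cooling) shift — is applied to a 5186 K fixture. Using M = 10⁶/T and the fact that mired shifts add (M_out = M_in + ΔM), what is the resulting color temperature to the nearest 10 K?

M_in = 10⁶/5186 = 192.83 mireds.
M_out = 192.83 + (-80) = 112.83 mireds.
T_out = 10⁶/112.83 = 8863.1 K → 8860 K.

8860 K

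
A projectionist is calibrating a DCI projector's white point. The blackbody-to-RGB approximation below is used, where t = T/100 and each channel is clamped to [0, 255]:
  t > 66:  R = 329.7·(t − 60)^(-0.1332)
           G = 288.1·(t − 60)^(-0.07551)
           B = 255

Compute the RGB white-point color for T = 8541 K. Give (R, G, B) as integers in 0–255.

(214, 226, 255)

t = 8541/100 = 85.41; the t > 66 branch applies.
R = 329.7·(85.41 − 60)^(-0.1332) = 329.7·25.41^(-0.1332) = 329.7·0.64991 = 214.275.
G = 288.1·(85.41 − 60)^(-0.07551) = 288.1·25.41^(-0.07551) = 288.1·0.78326 = 225.658.
B = 255 by definition for t > 66.
Rounded: (214, 226, 255).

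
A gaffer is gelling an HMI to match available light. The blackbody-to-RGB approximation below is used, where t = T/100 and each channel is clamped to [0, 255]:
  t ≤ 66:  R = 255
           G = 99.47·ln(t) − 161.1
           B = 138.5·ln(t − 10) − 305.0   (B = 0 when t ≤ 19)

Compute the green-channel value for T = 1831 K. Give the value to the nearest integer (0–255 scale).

128

t = 1831/100 = 18.31; the t ≤ 66 branch applies.
G = 99.47·ln 18.31 − 161.1 = 99.47·2.9074 − 161.1 = 128.104.
Rounded: 128.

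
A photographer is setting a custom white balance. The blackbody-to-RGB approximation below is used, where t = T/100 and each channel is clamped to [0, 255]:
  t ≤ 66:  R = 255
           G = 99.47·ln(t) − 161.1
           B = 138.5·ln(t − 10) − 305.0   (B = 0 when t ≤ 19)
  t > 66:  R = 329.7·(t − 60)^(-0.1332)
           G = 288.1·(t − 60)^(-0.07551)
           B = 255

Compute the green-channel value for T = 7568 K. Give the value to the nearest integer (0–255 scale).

234

t = 7568/100 = 75.68; the t > 66 branch applies.
G = 288.1·(75.68 − 60)^(-0.07551) = 288.1·15.68^(-0.07551) = 288.1·0.81234 = 234.036.
Rounded: 234.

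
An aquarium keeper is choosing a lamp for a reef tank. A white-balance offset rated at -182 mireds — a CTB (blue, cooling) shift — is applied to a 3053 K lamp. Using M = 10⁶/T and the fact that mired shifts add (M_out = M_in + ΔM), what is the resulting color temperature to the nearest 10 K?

M_in = 10⁶/3053 = 327.55 mireds.
M_out = 327.55 + (-182) = 145.55 mireds.
T_out = 10⁶/145.55 = 6870.6 K → 6870 K.

6870 K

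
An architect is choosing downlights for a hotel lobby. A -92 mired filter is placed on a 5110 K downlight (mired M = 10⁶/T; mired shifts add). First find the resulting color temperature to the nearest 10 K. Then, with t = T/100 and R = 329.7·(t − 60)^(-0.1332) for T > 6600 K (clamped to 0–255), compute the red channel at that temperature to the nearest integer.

M_in = 10⁶/5110 = 195.69; M_out = 195.69 + (-92) = 103.69.
T_out = 10⁶/103.69 = 9643.7 K → 9640 K; t = 96.4.
R = 329.7·(96.4 − 60)^(-0.1332) = 329.7·36.4^(-0.1332) = 329.7·0.61953 = 204.259.
Rounded: 204.

204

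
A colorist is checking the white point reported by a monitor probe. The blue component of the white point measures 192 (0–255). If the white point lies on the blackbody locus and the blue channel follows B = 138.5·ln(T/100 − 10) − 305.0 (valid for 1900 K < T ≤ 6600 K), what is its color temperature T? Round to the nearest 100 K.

ln(t − 10) = (192 + 305.0) / 138.5 = 3.5884.
t − 10 = e^3.5884 = 36.178, so t = 46.178.
T = 100·t = 4618 K → 4600 K to the nearest 100 K.

4600 K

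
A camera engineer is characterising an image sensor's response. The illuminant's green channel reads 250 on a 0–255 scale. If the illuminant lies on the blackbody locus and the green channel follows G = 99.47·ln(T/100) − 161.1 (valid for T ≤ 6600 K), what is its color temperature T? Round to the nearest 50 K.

ln t = (250 + 161.1) / 99.47 = 4.1329.
t = e^4.1329 = 62.359.
T = 100·t = 6236 K → 6250 K to the nearest 50 K.

6250 K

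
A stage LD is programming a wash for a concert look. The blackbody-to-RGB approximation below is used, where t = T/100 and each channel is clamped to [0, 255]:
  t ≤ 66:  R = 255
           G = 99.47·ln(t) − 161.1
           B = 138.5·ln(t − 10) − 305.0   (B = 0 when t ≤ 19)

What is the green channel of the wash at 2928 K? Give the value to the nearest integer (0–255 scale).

175

t = 2928/100 = 29.28; the t ≤ 66 branch applies.
G = 99.47·ln 29.28 − 161.1 = 99.47·3.3769 − 161.1 = 174.801.
Rounded: 175.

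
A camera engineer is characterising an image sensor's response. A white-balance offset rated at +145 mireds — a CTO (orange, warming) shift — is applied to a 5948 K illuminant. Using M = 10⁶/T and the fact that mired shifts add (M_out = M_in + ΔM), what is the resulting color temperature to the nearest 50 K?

3200 K

M_in = 10⁶/5948 = 168.12 mireds.
M_out = 168.12 + (+145) = 313.12 mireds.
T_out = 10⁶/313.12 = 3193.6 K → 3200 K.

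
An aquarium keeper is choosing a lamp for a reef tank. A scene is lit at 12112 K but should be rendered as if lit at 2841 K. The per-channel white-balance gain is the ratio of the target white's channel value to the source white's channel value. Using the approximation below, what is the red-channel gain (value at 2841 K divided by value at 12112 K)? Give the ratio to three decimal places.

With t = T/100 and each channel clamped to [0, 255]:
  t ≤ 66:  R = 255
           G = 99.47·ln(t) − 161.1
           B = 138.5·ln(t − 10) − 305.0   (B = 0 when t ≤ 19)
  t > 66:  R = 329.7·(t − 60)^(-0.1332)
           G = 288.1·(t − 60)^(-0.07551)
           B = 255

1.338

At 12112 K (t = 121.12):
  R = 329.7·(121.12 − 60)^(-0.1332) = 329.7·61.12^(-0.1332) = 329.7·0.57820 = 190.634.
At 2841 K (t = 28.41):
  R = 255 by definition for t ≤ 66.
Gain = 255.000 / 190.634 = 1.3376 → 1.338.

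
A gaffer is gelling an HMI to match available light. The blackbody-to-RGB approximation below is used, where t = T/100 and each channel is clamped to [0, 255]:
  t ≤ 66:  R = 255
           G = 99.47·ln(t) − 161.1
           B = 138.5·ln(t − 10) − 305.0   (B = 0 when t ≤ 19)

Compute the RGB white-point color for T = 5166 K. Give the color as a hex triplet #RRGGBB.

#FFE7D4

t = 5166/100 = 51.66; the t ≤ 66 branch applies.
R = 255 by definition for t ≤ 66.
G = 99.47·ln 51.66 − 161.1 = 99.47·3.9447 − 161.1 = 231.278.
B = 138.5·ln(51.66 − 10) − 305.0 = 138.5·ln 41.66 − 305.0 = 138.5·3.7295 − 305.0 = 211.541.
Rounded: (255, 231, 212).
In hex: #FFE7D4.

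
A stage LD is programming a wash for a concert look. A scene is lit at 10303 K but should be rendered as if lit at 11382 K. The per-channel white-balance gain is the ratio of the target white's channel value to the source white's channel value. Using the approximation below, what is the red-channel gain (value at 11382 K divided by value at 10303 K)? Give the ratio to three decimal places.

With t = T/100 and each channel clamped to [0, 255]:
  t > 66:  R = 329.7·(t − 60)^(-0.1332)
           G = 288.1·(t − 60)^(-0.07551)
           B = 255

At 10303 K (t = 103.03):
  R = 329.7·(103.03 − 60)^(-0.1332) = 329.7·43.03^(-0.1332) = 329.7·0.60587 = 199.756.
At 11382 K (t = 113.82):
  R = 329.7·(113.82 − 60)^(-0.1332) = 329.7·53.82^(-0.1332) = 329.7·0.58808 = 193.891.
Gain = 193.891 / 199.756 = 0.9706 → 0.971.

0.971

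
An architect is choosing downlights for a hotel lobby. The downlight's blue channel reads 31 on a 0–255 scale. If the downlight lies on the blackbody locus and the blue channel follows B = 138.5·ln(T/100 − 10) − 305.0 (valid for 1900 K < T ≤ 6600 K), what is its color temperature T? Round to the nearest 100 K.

2100 K

ln(t − 10) = (31 + 305.0) / 138.5 = 2.4260.
t − 10 = e^2.4260 = 11.313, so t = 21.313.
T = 100·t = 2131 K → 2100 K to the nearest 100 K.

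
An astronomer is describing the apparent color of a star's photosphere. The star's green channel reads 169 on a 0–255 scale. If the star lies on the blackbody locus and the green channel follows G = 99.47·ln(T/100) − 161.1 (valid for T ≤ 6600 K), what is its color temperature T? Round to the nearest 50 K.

2750 K

ln t = (169 + 161.1) / 99.47 = 3.3186.
t = e^3.3186 = 27.621.
T = 100·t = 2762 K → 2750 K to the nearest 50 K.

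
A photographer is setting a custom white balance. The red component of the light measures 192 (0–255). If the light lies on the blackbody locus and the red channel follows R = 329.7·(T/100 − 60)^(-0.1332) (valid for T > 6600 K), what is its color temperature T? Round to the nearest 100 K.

(t − 60)^(-0.1332) = 192/329.7 = 0.58235.
t − 60 = 0.58235^(1/-0.1332) = 0.58235^(-7.508) = 57.929, so t = 117.929.
T = 100·t = 11793 K → 11800 K to the nearest 100 K.

11800 K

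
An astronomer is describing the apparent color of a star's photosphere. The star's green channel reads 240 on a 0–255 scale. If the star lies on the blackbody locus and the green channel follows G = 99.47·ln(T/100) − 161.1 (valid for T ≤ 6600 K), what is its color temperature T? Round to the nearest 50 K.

ln t = (240 + 161.1) / 99.47 = 4.0324.
t = e^4.0324 = 56.394.
T = 100·t = 5639 K → 5650 K to the nearest 50 K.

5650 K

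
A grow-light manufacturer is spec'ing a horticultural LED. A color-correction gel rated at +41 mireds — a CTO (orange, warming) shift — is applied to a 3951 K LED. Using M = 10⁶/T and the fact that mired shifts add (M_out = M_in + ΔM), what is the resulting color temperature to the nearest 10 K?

3400 K

M_in = 10⁶/3951 = 253.10 mireds.
M_out = 253.10 + (+41) = 294.10 mireds.
T_out = 10⁶/294.10 = 3400.2 K → 3400 K.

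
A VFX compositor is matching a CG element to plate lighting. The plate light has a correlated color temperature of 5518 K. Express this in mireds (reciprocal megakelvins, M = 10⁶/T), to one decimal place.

181.2 mireds

M = 10⁶ / 5518 = 181.225 → 181.2 mireds.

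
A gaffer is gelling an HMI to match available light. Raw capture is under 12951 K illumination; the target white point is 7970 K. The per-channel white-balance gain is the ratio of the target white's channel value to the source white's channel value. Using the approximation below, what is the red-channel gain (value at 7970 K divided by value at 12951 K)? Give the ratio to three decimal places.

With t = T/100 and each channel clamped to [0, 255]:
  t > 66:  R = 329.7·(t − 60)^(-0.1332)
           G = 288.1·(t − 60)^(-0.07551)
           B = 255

At 12951 K (t = 129.51):
  R = 329.7·(129.51 − 60)^(-0.1332) = 329.7·69.51^(-0.1332) = 329.7·0.56838 = 187.395.
At 7970 K (t = 79.7):
  R = 329.7·(79.7 − 60)^(-0.1332) = 329.7·19.7^(-0.1332) = 329.7·0.67232 = 221.664.
Gain = 221.664 / 187.395 = 1.1829 → 1.183.

1.183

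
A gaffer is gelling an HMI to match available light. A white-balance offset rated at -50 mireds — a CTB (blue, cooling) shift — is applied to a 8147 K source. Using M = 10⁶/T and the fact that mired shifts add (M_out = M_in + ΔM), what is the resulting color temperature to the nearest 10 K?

M_in = 10⁶/8147 = 122.74 mireds.
M_out = 122.74 + (-50) = 72.74 mireds.
T_out = 10⁶/72.74 = 13746.7 K → 13750 K.

13750 K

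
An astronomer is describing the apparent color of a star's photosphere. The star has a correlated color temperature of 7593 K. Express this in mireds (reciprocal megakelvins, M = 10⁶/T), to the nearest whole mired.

M = 10⁶ / 7593 = 131.700 → 132 mireds.

132 mireds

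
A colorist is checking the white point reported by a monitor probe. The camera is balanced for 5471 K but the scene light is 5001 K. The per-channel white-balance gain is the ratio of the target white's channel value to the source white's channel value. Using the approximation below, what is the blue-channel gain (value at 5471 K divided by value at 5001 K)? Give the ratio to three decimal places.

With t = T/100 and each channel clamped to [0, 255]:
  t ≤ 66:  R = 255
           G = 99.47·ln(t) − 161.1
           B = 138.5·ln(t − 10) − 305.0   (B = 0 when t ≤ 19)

1.075

At 5001 K (t = 50.01):
  B = 138.5·ln(50.01 − 10) − 305.0 = 138.5·ln 40.01 − 305.0 = 138.5·3.6891 − 305.0 = 205.944.
At 5471 K (t = 54.71):
  B = 138.5·ln(54.71 − 10) − 305.0 = 138.5·ln 44.71 − 305.0 = 138.5·3.8002 − 305.0 = 221.327.
Gain = 221.327 / 205.944 = 1.0747 → 1.075.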